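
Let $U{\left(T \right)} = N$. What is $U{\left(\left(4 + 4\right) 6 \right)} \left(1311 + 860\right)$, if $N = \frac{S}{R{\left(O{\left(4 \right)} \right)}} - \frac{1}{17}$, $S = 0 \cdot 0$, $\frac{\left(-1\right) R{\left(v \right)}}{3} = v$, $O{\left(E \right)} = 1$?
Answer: $- \frac{2171}{17} \approx -127.71$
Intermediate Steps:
$R{\left(v \right)} = - 3 v$
$S = 0$
$N = - \frac{1}{17}$ ($N = \frac{0}{\left(-3\right) 1} - \frac{1}{17} = \frac{0}{-3} - \frac{1}{17} = 0 \left(- \frac{1}{3}\right) - \frac{1}{17} = 0 - \frac{1}{17} = - \frac{1}{17} \approx -0.058824$)
$U{\left(T \right)} = - \frac{1}{17}$
$U{\left(\left(4 + 4\right) 6 \right)} \left(1311 + 860\right) = - \frac{1311 + 860}{17} = \left(- \frac{1}{17}\right) 2171 = - \frac{2171}{17}$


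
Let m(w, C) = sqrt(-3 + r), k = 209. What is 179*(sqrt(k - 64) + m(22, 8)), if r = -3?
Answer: 179*sqrt(145) + 179*I*sqrt(6) ≈ 2155.4 + 438.46*I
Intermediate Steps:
m(w, C) = I*sqrt(6) (m(w, C) = sqrt(-3 - 3) = sqrt(-6) = I*sqrt(6))
179*(sqrt(k - 64) + m(22, 8)) = 179*(sqrt(209 - 64) + I*sqrt(6)) = 179*(sqrt(145) + I*sqrt(6)) = 179*sqrt(145) + 179*I*sqrt(6)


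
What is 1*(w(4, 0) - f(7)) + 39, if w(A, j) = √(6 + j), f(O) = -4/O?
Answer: 277/7 + √6 ≈ 42.021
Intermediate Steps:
1*(w(4, 0) - f(7)) + 39 = 1*(√(6 + 0) - (-4)/7) + 39 = 1*(√6 - (-4)/7) + 39 = 1*(√6 - 1*(-4/7)) + 39 = 1*(√6 + 4/7) + 39 = 1*(4/7 + √6) + 39 = (4/7 + √6) + 39 = 277/7 + √6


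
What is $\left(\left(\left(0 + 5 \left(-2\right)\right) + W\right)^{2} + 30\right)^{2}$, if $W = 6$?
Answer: $2116$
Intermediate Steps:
$\left(\left(\left(0 + 5 \left(-2\right)\right) + W\right)^{2} + 30\right)^{2} = \left(\left(\left(0 + 5 \left(-2\right)\right) + 6\right)^{2} + 30\right)^{2} = \left(\left(\left(0 - 10\right) + 6\right)^{2} + 30\right)^{2} = \left(\left(-10 + 6\right)^{2} + 30\right)^{2} = \left(\left(-4\right)^{2} + 30\right)^{2} = \left(16 + 30\right)^{2} = 46^{2} = 2116$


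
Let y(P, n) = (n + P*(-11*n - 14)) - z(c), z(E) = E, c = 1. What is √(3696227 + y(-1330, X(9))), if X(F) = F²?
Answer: √4899957 ≈ 2213.6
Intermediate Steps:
y(P, n) = -1 + n + P*(-14 - 11*n) (y(P, n) = (n + P*(-11*n - 14)) - 1*1 = (n + P*(-14 - 11*n)) - 1 = -1 + n + P*(-14 - 11*n))
√(3696227 + y(-1330, X(9))) = √(3696227 + (-1 + 9² - 14*(-1330) - 11*(-1330)*9²)) = √(3696227 + (-1 + 81 + 18620 - 11*(-1330)*81)) = √(3696227 + (-1 + 81 + 18620 + 1185030)) = √(3696227 + 1203730) = √4899957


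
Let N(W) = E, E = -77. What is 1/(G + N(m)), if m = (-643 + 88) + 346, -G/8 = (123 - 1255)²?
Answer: -1/10251469 ≈ -9.7547e-8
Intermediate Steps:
G = -10251392 (G = -8*(123 - 1255)² = -8*(-1132)² = -8*1281424 = -10251392)
m = -209 (m = -555 + 346 = -209)
N(W) = -77
1/(G + N(m)) = 1/(-10251392 - 77) = 1/(-10251469) = -1/10251469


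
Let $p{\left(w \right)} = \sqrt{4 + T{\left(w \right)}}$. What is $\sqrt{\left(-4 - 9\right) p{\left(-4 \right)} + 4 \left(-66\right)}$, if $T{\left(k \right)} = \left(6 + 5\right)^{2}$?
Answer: $\sqrt{-264 - 65 \sqrt{5}} \approx 20.232 i$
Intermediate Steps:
$T{\left(k \right)} = 121$ ($T{\left(k \right)} = 11^{2} = 121$)
$p{\left(w \right)} = 5 \sqrt{5}$ ($p{\left(w \right)} = \sqrt{4 + 121} = \sqrt{125} = 5 \sqrt{5}$)
$\sqrt{\left(-4 - 9\right) p{\left(-4 \right)} + 4 \left(-66\right)} = \sqrt{\left(-4 - 9\right) 5 \sqrt{5} + 4 \left(-66\right)} = \sqrt{- 13 \cdot 5 \sqrt{5} - 264} = \sqrt{- 65 \sqrt{5} - 264} = \sqrt{-264 - 65 \sqrt{5}}$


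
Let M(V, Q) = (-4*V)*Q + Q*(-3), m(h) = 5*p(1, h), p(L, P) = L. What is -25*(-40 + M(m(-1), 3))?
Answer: 2725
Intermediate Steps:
m(h) = 5 (m(h) = 5*1 = 5)
M(V, Q) = -3*Q - 4*Q*V (M(V, Q) = -4*Q*V - 3*Q = -3*Q - 4*Q*V)
-25*(-40 + M(m(-1), 3)) = -25*(-40 - 1*3*(3 + 4*5)) = -25*(-40 - 1*3*(3 + 20)) = -25*(-40 - 1*3*23) = -25*(-40 - 69) = -25*(-109) = 2725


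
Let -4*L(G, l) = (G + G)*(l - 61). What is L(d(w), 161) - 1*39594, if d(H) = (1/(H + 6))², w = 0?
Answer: -712717/18 ≈ -39595.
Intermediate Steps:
d(H) = (6 + H)⁻² (d(H) = (1/(6 + H))² = (6 + H)⁻²)
L(G, l) = -G*(-61 + l)/2 (L(G, l) = -(G + G)*(l - 61)/4 = -2*G*(-61 + l)/4 = -G*(-61 + l)/2)
L(d(w), 161) - 1*39594 = (61 - 1*161)/(2*(6 + 0)²) - 1*39594 = (½)*(61 - 161)/6² - 39594 = (½)*(1/36)*(-100) - 39594 = -25/18 - 39594 = -712717/18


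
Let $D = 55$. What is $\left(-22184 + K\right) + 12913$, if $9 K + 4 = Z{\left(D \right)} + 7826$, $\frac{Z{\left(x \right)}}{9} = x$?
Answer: $- \frac{75122}{9} \approx -8346.9$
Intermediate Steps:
$Z{\left(x \right)} = 9 x$
$K = \frac{8317}{9}$ ($K = - \frac{4}{9} + \frac{9 \cdot 55 + 7826}{9} = - \frac{4}{9} + \frac{495 + 7826}{9} = - \frac{4}{9} + \frac{1}{9} \cdot 8321 = - \frac{4}{9} + \frac{8321}{9} = \frac{8317}{9} \approx 924.11$)
$\left(-22184 + K\right) + 12913 = \left(-22184 + \frac{8317}{9}\right) + 12913 = - \frac{191339}{9} + 12913 = - \frac{75122}{9}$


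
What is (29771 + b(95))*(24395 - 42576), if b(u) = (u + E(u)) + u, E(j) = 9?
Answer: -544884570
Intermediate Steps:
b(u) = 9 + 2*u (b(u) = (u + 9) + u = (9 + u) + u = 9 + 2*u)
(29771 + b(95))*(24395 - 42576) = (29771 + (9 + 2*95))*(24395 - 42576) = (29771 + (9 + 190))*(-18181) = (29771 + 199)*(-18181) = 29970*(-18181) = -544884570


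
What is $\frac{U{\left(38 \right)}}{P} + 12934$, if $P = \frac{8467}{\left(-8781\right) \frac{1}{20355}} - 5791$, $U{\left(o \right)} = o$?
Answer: $\frac{481137320271}{37199426} \approx 12934.0$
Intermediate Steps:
$P = - \frac{74398852}{2927}$ ($P = \frac{8467}{\left(-8781\right) \frac{1}{20355}} - 5791 = \frac{8467}{- \frac{2927}{6785}} - 5791 = 8467 \left(- \frac{6785}{2927}\right) - 5791 = - \frac{57448595}{2927} - 5791 = - \frac{74398852}{2927} \approx -25418.0$)
$\frac{U{\left(38 \right)}}{P} + 12934 = \frac{38}{- \frac{74398852}{2927}} + 12934 = 38 \left(- \frac{2927}{74398852}\right) + 12934 = - \frac{55613}{37199426} + 12934 = \frac{481137320271}{37199426}$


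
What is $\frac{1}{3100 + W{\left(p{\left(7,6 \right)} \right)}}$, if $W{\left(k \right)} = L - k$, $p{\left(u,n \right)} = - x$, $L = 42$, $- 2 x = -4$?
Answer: $\frac{1}{3144} \approx 0.00031807$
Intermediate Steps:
$x = 2$ ($x = \left(- \frac{1}{2}\right) \left(-4\right) = 2$)
$p{\left(u,n \right)} = -2$ ($p{\left(u,n \right)} = \left(-1\right) 2 = -2$)
$W{\left(k \right)} = 42 - k$
$\frac{1}{3100 + W{\left(p{\left(7,6 \right)} \right)}} = \frac{1}{3100 + \left(42 - -2\right)} = \frac{1}{3100 + \left(42 + 2\right)} = \frac{1}{3100 + 44} = \frac{1}{3144}$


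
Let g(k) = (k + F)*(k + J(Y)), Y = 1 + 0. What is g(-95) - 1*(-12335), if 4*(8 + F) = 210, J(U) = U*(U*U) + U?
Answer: 34063/2 ≈ 17032.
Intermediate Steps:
Y = 1
J(U) = U + U³ (J(U) = U*U² + U = U³ + U = U + U³)
F = 89/2 (F = -8 + (¼)*210 = -8 + 105/2 = 89/2 ≈ 44.500)
g(k) = (2 + k)*(89/2 + k) (g(k) = (k + 89/2)*(k + (1 + 1³)) = (89/2 + k)*(k + (1 + 1)) = (89/2 + k)*(k + 2) = (89/2 + k)*(2 + k) = (2 + k)*(89/2 + k))
g(-95) - 1*(-12335) = (89 + (-95)² + (93/2)*(-95)) - 1*(-12335) = (89 + 9025 - 8835/2) + 12335 = 9393/2 + 12335 = 34063/2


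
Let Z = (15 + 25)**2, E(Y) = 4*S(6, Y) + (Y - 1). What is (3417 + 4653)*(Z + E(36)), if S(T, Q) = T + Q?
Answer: 14550210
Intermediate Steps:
S(T, Q) = Q + T
E(Y) = 23 + 5*Y (E(Y) = 4*(Y + 6) + (Y - 1) = 4*(6 + Y) + (-1 + Y) = (24 + 4*Y) + (-1 + Y) = 23 + 5*Y)
Z = 1600 (Z = 40**2 = 1600)
(3417 + 4653)*(Z + E(36)) = (3417 + 4653)*(1600 + (23 + 5*36)) = 8070*(1600 + (23 + 180)) = 8070*(1600 + 203) = 8070*1803 = 14550210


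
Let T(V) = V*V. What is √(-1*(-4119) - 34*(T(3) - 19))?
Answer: 7*√91 ≈ 66.776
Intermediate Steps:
T(V) = V²
√(-1*(-4119) - 34*(T(3) - 19)) = √(-1*(-4119) - 34*(3² - 19)) = √(4119 - 34*(9 - 19)) = √(4119 - 34*(-10)) = √(4119 + 340) = √4459 = 7*√91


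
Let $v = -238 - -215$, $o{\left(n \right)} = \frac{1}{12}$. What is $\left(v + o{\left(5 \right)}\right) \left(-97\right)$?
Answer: $\frac{26675}{12} \approx 2222.9$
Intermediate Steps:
$o{\left(n \right)} = \frac{1}{12}$
$v = -23$ ($v = -238 + 215 = -23$)
$\left(v + o{\left(5 \right)}\right) \left(-97\right) = \left(-23 + \frac{1}{12}\right) \left(-97\right) = \left(- \frac{275}{12}\right) \left(-97\right) = \frac{26675}{12}$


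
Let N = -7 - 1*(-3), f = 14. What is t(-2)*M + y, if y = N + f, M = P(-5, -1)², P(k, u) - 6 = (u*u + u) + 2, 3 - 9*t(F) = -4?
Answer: 538/9 ≈ 59.778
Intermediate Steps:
t(F) = 7/9 (t(F) = ⅓ - ⅑*(-4) = ⅓ + 4/9 = 7/9)
N = -4 (N = -7 + 3 = -4)
P(k, u) = 8 + u + u² (P(k, u) = 6 + ((u*u + u) + 2) = 6 + ((u² + u) + 2) = 6 + ((u + u²) + 2) = 6 + (2 + u + u²) = 8 + u + u²)
M = 64 (M = (8 - 1 + (-1)²)² = (8 - 1 + 1)² = 8² = 64)
y = 10 (y = -4 + 14 = 10)
t(-2)*M + y = (7/9)*64 + 10 = 448/9 + 10 = 538/9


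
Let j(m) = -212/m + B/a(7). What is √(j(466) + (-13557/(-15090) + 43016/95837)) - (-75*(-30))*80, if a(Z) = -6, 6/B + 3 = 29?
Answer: -180000 + √455120612598865963046570/730080036595 ≈ -1.8000e+5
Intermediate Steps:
B = 3/13 (B = 6/(-3 + 29) = 6/26 = 6*(1/26) = 3/13 ≈ 0.23077)
j(m) = -1/26 - 212/m (j(m) = -212/m + (3/13)/(-6) = -212/m + (3/13)*(-⅙) = -212/m - 1/26 = -1/26 - 212/m)
√(j(466) + (-13557/(-15090) + 43016/95837)) - (-75*(-30))*80 = √((1/26)*(-5512 - 1*466)/466 + (-13557/(-15090) + 43016/95837)) - (-75*(-30))*80 = √((1/26)*(1/466)*(-5512 - 466) + (-13557*(-1/15090) + 43016*(1/95837))) - 2250*80 = √((1/26)*(1/466)*(-5978) + (4519/5030 + 43016/95837)) - 1*180000 = √(-2989/6058 + 649457883/482060110) - 180000 = √(623384546606/730080036595) - 180000 = √455120612598865963046570/730080036595 - 180000 = -180000 + √455120612598865963046570/730080036595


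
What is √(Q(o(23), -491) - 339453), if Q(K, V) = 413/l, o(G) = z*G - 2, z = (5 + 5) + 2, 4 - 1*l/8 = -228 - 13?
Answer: I*√6653274670/140 ≈ 582.63*I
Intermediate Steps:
l = 1960 (l = 32 - 8*(-228 - 13) = 32 - 8*(-241) = 32 + 1928 = 1960)
z = 12 (z = 10 + 2 = 12)
o(G) = -2 + 12*G (o(G) = 12*G - 2 = -2 + 12*G)
Q(K, V) = 59/280 (Q(K, V) = 413/1960 = 413*(1/1960) = 59/280)
√(Q(o(23), -491) - 339453) = √(59/280 - 339453) = √(-95046781/280) = I*√6653274670/140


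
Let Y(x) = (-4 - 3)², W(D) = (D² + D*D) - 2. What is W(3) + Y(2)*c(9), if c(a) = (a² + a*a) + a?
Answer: 8395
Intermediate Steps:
W(D) = -2 + 2*D² (W(D) = (D² + D²) - 2 = 2*D² - 2 = -2 + 2*D²)
c(a) = a + 2*a² (c(a) = (a² + a²) + a = 2*a² + a = a + 2*a²)
Y(x) = 49 (Y(x) = (-7)² = 49)
W(3) + Y(2)*c(9) = (-2 + 2*3²) + 49*(9*(1 + 2*9)) = (-2 + 2*9) + 49*(9*(1 + 18)) = (-2 + 18) + 49*(9*19) = 16 + 49*171 = 16 + 8379 = 8395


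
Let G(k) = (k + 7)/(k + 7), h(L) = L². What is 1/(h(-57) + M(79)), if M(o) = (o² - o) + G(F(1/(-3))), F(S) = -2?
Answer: 1/9412 ≈ 0.00010625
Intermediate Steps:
G(k) = 1 (G(k) = (7 + k)/(7 + k) = 1)
M(o) = 1 + o² - o (M(o) = (o² - o) + 1 = 1 + o² - o)
1/(h(-57) + M(79)) = 1/((-57)² + (1 + 79² - 1*79)) = 1/(3249 + (1 + 6241 - 79)) = 1/(3249 + 6163) = 1/9412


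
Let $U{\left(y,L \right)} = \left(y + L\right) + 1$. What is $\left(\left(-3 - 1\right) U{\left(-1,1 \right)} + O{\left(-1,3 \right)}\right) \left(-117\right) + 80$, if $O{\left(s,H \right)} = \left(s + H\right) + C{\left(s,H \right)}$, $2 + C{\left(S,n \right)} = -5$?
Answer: $1133$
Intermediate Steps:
$C{\left(S,n \right)} = -7$ ($C{\left(S,n \right)} = -2 - 5 = -7$)
$O{\left(s,H \right)} = -7 + H + s$ ($O{\left(s,H \right)} = \left(s + H\right) - 7 = \left(H + s\right) - 7 = -7 + H + s$)
$U{\left(y,L \right)} = 1 + L + y$ ($U{\left(y,L \right)} = \left(L + y\right) + 1 = 1 + L + y$)
$\left(\left(-3 - 1\right) U{\left(-1,1 \right)} + O{\left(-1,3 \right)}\right) \left(-117\right) + 80 = \left(\left(-3 - 1\right) \left(1 + 1 - 1\right) - 5\right) \left(-117\right) + 80 = \left(\left(-4\right) 1 - 5\right) \left(-117\right) + 80 = \left(-4 - 5\right) \left(-117\right) + 80 = \left(-9\right) \left(-117\right) + 80 = 1053 + 80 = 1133$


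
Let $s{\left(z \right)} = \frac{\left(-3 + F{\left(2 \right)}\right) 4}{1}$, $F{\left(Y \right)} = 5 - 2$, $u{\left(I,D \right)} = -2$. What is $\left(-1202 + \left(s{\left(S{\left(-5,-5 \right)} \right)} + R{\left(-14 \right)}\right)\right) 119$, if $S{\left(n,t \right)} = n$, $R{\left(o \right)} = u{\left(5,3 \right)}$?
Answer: $-143276$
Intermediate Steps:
$R{\left(o \right)} = -2$
$F{\left(Y \right)} = 3$
$s{\left(z \right)} = 0$ ($s{\left(z \right)} = \frac{\left(-3 + 3\right) 4}{1} = 0 \cdot 4 \cdot 1 = 0 \cdot 1 = 0$)
$\left(-1202 + \left(s{\left(S{\left(-5,-5 \right)} \right)} + R{\left(-14 \right)}\right)\right) 119 = \left(-1202 + \left(0 - 2\right)\right) 119 = \left(-1202 - 2\right) 119 = \left(-1204\right) 119 = -143276$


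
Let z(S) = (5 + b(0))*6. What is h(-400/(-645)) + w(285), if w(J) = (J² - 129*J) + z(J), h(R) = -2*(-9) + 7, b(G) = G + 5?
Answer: 44545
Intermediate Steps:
b(G) = 5 + G
h(R) = 25 (h(R) = 18 + 7 = 25)
z(S) = 60 (z(S) = (5 + (5 + 0))*6 = (5 + 5)*6 = 10*6 = 60)
w(J) = 60 + J² - 129*J (w(J) = (J² - 129*J) + 60 = 60 + J² - 129*J)
h(-400/(-645)) + w(285) = 25 + (60 + 285² - 129*285) = 25 + (60 + 81225 - 36765) = 25 + 44520 = 44545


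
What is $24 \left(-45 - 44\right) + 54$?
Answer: $-2082$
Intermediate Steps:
$24 \left(-45 - 44\right) + 54 = 24 \left(-89\right) + 54 = -2136 + 54 = -2082$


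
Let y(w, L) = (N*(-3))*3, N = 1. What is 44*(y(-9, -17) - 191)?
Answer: -8800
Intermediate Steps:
y(w, L) = -9 (y(w, L) = (1*(-3))*3 = -3*3 = -9)
44*(y(-9, -17) - 191) = 44*(-9 - 191) = 44*(-200) = -8800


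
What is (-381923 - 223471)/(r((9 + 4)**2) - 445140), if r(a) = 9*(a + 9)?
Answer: 33633/24641 ≈ 1.3649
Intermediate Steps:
r(a) = 81 + 9*a (r(a) = 9*(9 + a) = 81 + 9*a)
(-381923 - 223471)/(r((9 + 4)**2) - 445140) = (-381923 - 223471)/((81 + 9*(9 + 4)**2) - 445140) = -605394/((81 + 9*13**2) - 445140) = -605394/((81 + 9*169) - 445140) = -605394/((81 + 1521) - 445140) = -605394/(1602 - 445140) = -605394/(-443538) = -605394*(-1/443538) = 33633/24641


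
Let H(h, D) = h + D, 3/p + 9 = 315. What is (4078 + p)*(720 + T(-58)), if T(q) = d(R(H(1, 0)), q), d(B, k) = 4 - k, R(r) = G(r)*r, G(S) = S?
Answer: 9567011/3 ≈ 3.1890e+6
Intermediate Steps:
p = 1/102 (p = 3/(-9 + 315) = 3/306 = 3*(1/306) = 1/102 ≈ 0.0098039)
H(h, D) = D + h
R(r) = r**2 (R(r) = r*r = r**2)
T(q) = 4 - q
(4078 + p)*(720 + T(-58)) = (4078 + 1/102)*(720 + (4 - 1*(-58))) = 415957*(720 + (4 + 58))/102 = 415957*(720 + 62)/102 = (415957/102)*782 = 9567011/3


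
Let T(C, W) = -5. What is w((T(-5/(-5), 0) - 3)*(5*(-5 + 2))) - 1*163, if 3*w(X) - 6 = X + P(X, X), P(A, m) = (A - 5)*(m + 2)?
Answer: 13667/3 ≈ 4555.7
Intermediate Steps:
P(A, m) = (-5 + A)*(2 + m)
w(X) = -4/3 - 2*X/3 + X**2/3 (w(X) = 2 + (X + (-10 - 5*X + 2*X + X*X))/3 = 2 + (X + (-10 - 5*X + 2*X + X**2))/3 = 2 + (X + (-10 + X**2 - 3*X))/3 = 2 + (-10 + X**2 - 2*X)/3 = 2 + (-10/3 - 2*X/3 + X**2/3) = -4/3 - 2*X/3 + X**2/3)
w((T(-5/(-5), 0) - 3)*(5*(-5 + 2))) - 1*163 = (-4/3 - 2*(-5 - 3)*5*(-5 + 2)/3 + ((-5 - 3)*(5*(-5 + 2)))**2/3) - 1*163 = (-4/3 - (-16)*5*(-3)/3 + (-40*(-3))**2/3) - 163 = (-4/3 - (-16)*(-15)/3 + (-8*(-15))**2/3) - 163 = (-4/3 - 2/3*120 + (1/3)*120**2) - 163 = (-4/3 - 80 + (1/3)*14400) - 163 = (-4/3 - 80 + 4800) - 163 = 14156/3 - 163 = 13667/3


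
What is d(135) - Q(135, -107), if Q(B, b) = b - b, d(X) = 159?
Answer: 159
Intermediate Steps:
Q(B, b) = 0
d(135) - Q(135, -107) = 159 - 1*0 = 159 + 0 = 159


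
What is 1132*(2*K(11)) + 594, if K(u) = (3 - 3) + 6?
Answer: 14178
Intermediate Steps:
K(u) = 6 (K(u) = 0 + 6 = 6)
1132*(2*K(11)) + 594 = 1132*(2*6) + 594 = 1132*12 + 594 = 13584 + 594 = 14178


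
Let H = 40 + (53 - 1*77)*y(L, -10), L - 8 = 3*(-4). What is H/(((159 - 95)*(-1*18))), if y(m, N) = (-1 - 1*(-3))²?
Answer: 7/144 ≈ 0.048611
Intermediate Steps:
L = -4 (L = 8 + 3*(-4) = 8 - 12 = -4)
y(m, N) = 4 (y(m, N) = (-1 + 3)² = 2² = 4)
H = -56 (H = 40 + (53 - 1*77)*4 = 40 + (53 - 77)*4 = 40 - 24*4 = 40 - 96 = -56)
H/(((159 - 95)*(-1*18))) = -56*(-1/(18*(159 - 95))) = -56/(64*(-18)) = -56/(-1152) = -56*(-1/1152) = 7/144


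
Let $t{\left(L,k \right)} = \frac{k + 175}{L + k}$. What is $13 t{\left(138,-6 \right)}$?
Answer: $\frac{2197}{132} \approx 16.644$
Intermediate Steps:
$t{\left(L,k \right)} = \frac{175 + k}{L + k}$
$13 t{\left(138,-6 \right)} = 13 \frac{175 - 6}{138 - 6} = 13 \cdot \frac{1}{132} \cdot 169 = 13 \cdot \frac{169}{132} = \frac{2197}{132}$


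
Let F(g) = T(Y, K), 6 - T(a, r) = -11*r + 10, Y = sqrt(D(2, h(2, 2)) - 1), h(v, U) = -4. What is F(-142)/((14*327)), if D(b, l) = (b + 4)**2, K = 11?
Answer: 39/1526 ≈ 0.025557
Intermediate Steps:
D(b, l) = (4 + b)**2
Y = sqrt(35) (Y = sqrt((4 + 2)**2 - 1) = sqrt(6**2 - 1) = sqrt(36 - 1) = sqrt(35) ≈ 5.9161)
T(a, r) = -4 + 11*r (T(a, r) = 6 - (-11*r + 10) = 6 - (10 - 11*r) = 6 + (-10 + 11*r) = -4 + 11*r)
F(g) = 117 (F(g) = -4 + 11*11 = -4 + 121 = 117)
F(-142)/((14*327)) = 117/((14*327)) = 117/4578 = 117*(1/4578) = 39/1526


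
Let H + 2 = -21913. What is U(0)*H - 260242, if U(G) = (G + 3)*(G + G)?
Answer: -260242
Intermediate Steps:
H = -21915 (H = -2 - 21913 = -21915)
U(G) = 2*G*(3 + G) (U(G) = (3 + G)*(2*G) = 2*G*(3 + G))
U(0)*H - 260242 = (2*0*(3 + 0))*(-21915) - 260242 = (2*0*3)*(-21915) - 260242 = 0*(-21915) - 260242 = 0 - 260242 = -260242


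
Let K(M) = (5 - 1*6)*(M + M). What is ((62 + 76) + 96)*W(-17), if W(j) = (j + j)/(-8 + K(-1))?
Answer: 1326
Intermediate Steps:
K(M) = -2*M (K(M) = (5 - 6)*(2*M) = -2*M)
W(j) = -j/3 (W(j) = (j + j)/(-8 - 2*(-1)) = (2*j)/(-8 + 2) = (2*j)/(-6) = (2*j)*(-⅙) = -j/3)
((62 + 76) + 96)*W(-17) = ((62 + 76) + 96)*(-⅓*(-17)) = (138 + 96)*(17/3) = 234*(17/3) = 1326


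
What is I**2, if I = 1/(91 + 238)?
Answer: 1/108241 ≈ 9.2386e-6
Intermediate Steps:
I = 1/329 ≈ 0.0030395
I**2 = (1/329)**2 = 1/108241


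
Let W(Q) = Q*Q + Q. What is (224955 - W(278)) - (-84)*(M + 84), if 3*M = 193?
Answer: 159853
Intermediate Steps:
M = 193/3 (M = (1/3)*193 = 193/3 ≈ 64.333)
W(Q) = Q + Q**2 (W(Q) = Q**2 + Q = Q + Q**2)
(224955 - W(278)) - (-84)*(M + 84) = (224955 - 278*(1 + 278)) - (-84)*(193/3 + 84) = (224955 - 278*279) - (-84)*445/3 = (224955 - 1*77562) - 1*(-12460) = (224955 - 77562) + 12460 = 147393 + 12460 = 159853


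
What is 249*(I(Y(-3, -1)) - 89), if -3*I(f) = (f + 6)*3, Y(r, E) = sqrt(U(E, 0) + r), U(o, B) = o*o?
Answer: -23655 - 249*I*sqrt(2) ≈ -23655.0 - 352.14*I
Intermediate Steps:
U(o, B) = o**2
Y(r, E) = sqrt(r + E**2) (Y(r, E) = sqrt(E**2 + r) = sqrt(r + E**2))
I(f) = -6 - f (I(f) = -(f + 6)*3/3 = -(6 + f)*3/3 = -(18 + 3*f)/3 = -6 - f)
249*(I(Y(-3, -1)) - 89) = 249*((-6 - sqrt(-3 + (-1)**2)) - 89) = 249*((-6 - sqrt(-3 + 1)) - 89) = 249*((-6 - sqrt(-2)) - 89) = 249*((-6 - I*sqrt(2)) - 89) = 249*(-95 - I*sqrt(2)) = -23655 - 249*I*sqrt(2)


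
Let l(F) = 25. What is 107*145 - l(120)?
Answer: 15490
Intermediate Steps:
107*145 - l(120) = 107*145 - 1*25 = 15515 - 25 = 15490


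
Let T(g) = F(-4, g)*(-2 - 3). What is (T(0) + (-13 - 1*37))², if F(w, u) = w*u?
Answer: 2500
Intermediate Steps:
F(w, u) = u*w
T(g) = 20*g (T(g) = (g*(-4))*(-2 - 3) = -4*g*(-5) = 20*g)
(T(0) + (-13 - 1*37))² = (20*0 + (-13 - 1*37))² = (0 + (-13 - 37))² = (0 - 50)² = (-50)² = 2500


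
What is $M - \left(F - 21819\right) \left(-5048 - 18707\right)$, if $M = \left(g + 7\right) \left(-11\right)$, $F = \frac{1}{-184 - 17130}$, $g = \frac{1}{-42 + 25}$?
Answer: $- \frac{152558453204017}{294338} \approx -5.1831 \cdot 10^{8}$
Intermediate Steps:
$g = - \frac{1}{17}$ ($g = \frac{1}{-17} = - \frac{1}{17} \approx -0.058824$)
$F = - \frac{1}{17314}$ ($F = \frac{1}{-17314} = - \frac{1}{17314} \approx -5.7757 \cdot 10^{-5}$)
$M = - \frac{1298}{17}$ ($M = \left(- \frac{1}{17} + 7\right) \left(-11\right) = \frac{118}{17} \left(-11\right) = - \frac{1298}{17} \approx -76.353$)
$M - \left(F - 21819\right) \left(-5048 - 18707\right) = - \frac{1298}{17} - \left(- \frac{1}{17314} - 21819\right) \left(-5048 - 18707\right) = - \frac{1298}{17} - \left(- \frac{377774167}{17314}\right) \left(-23755\right) = - \frac{1298}{17} - \frac{8974025337085}{17314} = - \frac{152558453204017}{294338}$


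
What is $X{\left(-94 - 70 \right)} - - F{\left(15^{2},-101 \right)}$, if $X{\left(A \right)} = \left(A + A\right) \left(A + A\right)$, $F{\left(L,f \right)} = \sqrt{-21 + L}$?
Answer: $107584 + 2 \sqrt{51} \approx 1.076 \cdot 10^{5}$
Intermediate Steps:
$X{\left(A \right)} = 4 A^{2}$ ($X{\left(A \right)} = 2 A 2 A = 4 A^{2}$)
$X{\left(-94 - 70 \right)} - - F{\left(15^{2},-101 \right)} = 4 \left(-94 - 70\right)^{2} - - \sqrt{-21 + 15^{2}} = 4 \left(-94 - 70\right)^{2} - - \sqrt{-21 + 225} = 4 \left(-164\right)^{2} - - \sqrt{204} = 4 \cdot 26896 - - 2 \sqrt{51} = 107584 - - 2 \sqrt{51} = 107584 + 2 \sqrt{51}$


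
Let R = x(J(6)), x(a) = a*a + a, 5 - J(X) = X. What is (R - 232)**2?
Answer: 53824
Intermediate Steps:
J(X) = 5 - X
x(a) = a + a**2 (x(a) = a**2 + a = a + a**2)
R = 0 (R = (5 - 1*6)*(1 + (5 - 1*6)) = (5 - 6)*(1 + (5 - 6)) = -(1 - 1) = -1*0 = 0)
(R - 232)**2 = (0 - 232)**2 = (-232)**2 = 53824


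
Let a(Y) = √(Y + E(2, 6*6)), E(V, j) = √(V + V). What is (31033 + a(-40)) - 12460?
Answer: 18573 + I*√38 ≈ 18573.0 + 6.1644*I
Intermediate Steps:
E(V, j) = √2*√V (E(V, j) = √(2*V) = √2*√V)
a(Y) = √(2 + Y) (a(Y) = √(Y + √2*√2) = √(Y + 2) = √(2 + Y))
(31033 + a(-40)) - 12460 = (31033 + √(2 - 40)) - 12460 = (31033 + √(-38)) - 12460 = (31033 + I*√38) - 12460 = 18573 + I*√38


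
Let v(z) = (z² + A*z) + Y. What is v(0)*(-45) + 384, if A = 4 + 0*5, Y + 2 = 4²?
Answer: -246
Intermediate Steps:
Y = 14 (Y = -2 + 4² = -2 + 16 = 14)
A = 4 (A = 4 + 0 = 4)
v(z) = 14 + z² + 4*z (v(z) = (z² + 4*z) + 14 = 14 + z² + 4*z)
v(0)*(-45) + 384 = (14 + 0² + 4*0)*(-45) + 384 = (14 + 0 + 0)*(-45) + 384 = 14*(-45) + 384 = -630 + 384 = -246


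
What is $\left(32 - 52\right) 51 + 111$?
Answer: $-909$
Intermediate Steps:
$\left(32 - 52\right) 51 + 111 = \left(-20\right) 51 + 111 = -1020 + 111 = -909$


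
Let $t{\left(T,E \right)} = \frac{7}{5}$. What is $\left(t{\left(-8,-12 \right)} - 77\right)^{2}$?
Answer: $\frac{142884}{25} \approx 5715.4$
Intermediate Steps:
$t{\left(T,E \right)} = \frac{7}{5}$ ($t{\left(T,E \right)} = 7 \cdot \frac{1}{5} = \frac{7}{5}$)
$\left(t{\left(-8,-12 \right)} - 77\right)^{2} = \left(\frac{7}{5} - 77\right)^{2} = \left(- \frac{378}{5}\right)^{2} = \frac{142884}{25}$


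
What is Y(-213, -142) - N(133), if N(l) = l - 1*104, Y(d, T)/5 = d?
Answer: -1094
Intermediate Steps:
Y(d, T) = 5*d
N(l) = -104 + l (N(l) = l - 104 = -104 + l)
Y(-213, -142) - N(133) = 5*(-213) - (-104 + 133) = -1065 - 1*29 = -1065 - 29 = -1094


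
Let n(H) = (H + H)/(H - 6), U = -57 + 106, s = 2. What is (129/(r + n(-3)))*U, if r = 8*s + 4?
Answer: 18963/62 ≈ 305.85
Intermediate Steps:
r = 20 (r = 8*2 + 4 = 16 + 4 = 20)
U = 49
n(H) = 2*H/(-6 + H) (n(H) = (2*H)/(-6 + H) = 2*H/(-6 + H))
(129/(r + n(-3)))*U = (129/(20 + 2*(-3)/(-6 - 3)))*49 = (129/(20 + 2*(-3)/(-9)))*49 = (129/(20 + 2*(-3)*(-⅑)))*49 = (129/(20 + ⅔))*49 = (129/(62/3))*49 = ((3/62)*129)*49 = (387/62)*49 = 18963/62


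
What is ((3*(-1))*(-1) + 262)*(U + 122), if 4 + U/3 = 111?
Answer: 117395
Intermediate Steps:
U = 321 (U = -12 + 3*111 = -12 + 333 = 321)
((3*(-1))*(-1) + 262)*(U + 122) = ((3*(-1))*(-1) + 262)*(321 + 122) = (-3*(-1) + 262)*443 = (3 + 262)*443 = 265*443 = 117395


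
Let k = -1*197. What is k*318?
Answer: -62646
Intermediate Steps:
k = -197
k*318 = -197*318 = -62646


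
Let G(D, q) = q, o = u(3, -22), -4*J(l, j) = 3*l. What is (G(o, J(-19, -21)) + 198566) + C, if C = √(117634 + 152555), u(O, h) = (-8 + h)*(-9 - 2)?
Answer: 794321/4 + 3*√30021 ≈ 1.9910e+5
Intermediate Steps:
J(l, j) = -3*l/4
u(O, h) = 88 - 11*h (u(O, h) = (-8 + h)*(-11) = 88 - 11*h)
C = 3*√30021 (C = √270189 = 3*√30021 ≈ 519.80)
o = 330 (o = 88 - 11*(-22) = 88 + 242 = 330)
(G(o, J(-19, -21)) + 198566) + C = (-¾*(-19) + 198566) + 3*√30021 = (57/4 + 198566) + 3*√30021 = 794321/4 + 3*√30021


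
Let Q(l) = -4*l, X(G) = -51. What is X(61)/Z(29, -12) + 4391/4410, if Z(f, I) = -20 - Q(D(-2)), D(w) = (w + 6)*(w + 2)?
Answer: 31273/8820 ≈ 3.5457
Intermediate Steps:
D(w) = (2 + w)*(6 + w) (D(w) = (6 + w)*(2 + w) = (2 + w)*(6 + w))
Z(f, I) = -20 (Z(f, I) = -20 - (-4)*(12 + (-2)² + 8*(-2)) = -20 - (-4)*(12 + 4 - 16) = -20 - (-4)*0 = -20 - 1*0 = -20 + 0 = -20)
X(61)/Z(29, -12) + 4391/4410 = -51/(-20) + 4391/4410 = -51*(-1/20) + 4391*(1/4410) = 51/20 + 4391/4410 = 31273/8820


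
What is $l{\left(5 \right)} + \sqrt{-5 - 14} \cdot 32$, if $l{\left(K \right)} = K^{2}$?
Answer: $25 + 32 i \sqrt{19} \approx 25.0 + 139.48 i$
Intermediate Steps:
$l{\left(5 \right)} + \sqrt{-5 - 14} \cdot 32 = 5^{2} + \sqrt{-5 - 14} \cdot 32 = 25 + \sqrt{-19} \cdot 32 = 25 + i \sqrt{19} \cdot 32 = 25 + 32 i \sqrt{19}$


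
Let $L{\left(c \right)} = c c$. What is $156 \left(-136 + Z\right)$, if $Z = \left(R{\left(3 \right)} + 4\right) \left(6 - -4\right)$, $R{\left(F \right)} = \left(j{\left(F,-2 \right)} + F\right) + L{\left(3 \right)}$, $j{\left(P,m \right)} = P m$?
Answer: $-5616$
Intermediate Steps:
$L{\left(c \right)} = c^{2}$
$R{\left(F \right)} = 9 - F$ ($R{\left(F \right)} = \left(F \left(-2\right) + F\right) + 3^{2} = \left(- 2 F + F\right) + 9 = - F + 9 = 9 - F$)
$Z = 100$ ($Z = \left(\left(9 - 3\right) + 4\right) \left(6 - -4\right) = \left(\left(9 - 3\right) + 4\right) \left(6 + 4\right) = \left(6 + 4\right) 10 = 10 \cdot 10 = 100$)
$156 \left(-136 + Z\right) = 156 \left(-136 + 100\right) = 156 \left(-36\right) = -5616$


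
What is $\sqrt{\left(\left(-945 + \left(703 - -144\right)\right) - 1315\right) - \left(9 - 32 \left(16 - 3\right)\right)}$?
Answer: $i \sqrt{1006} \approx 31.717 i$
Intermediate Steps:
$\sqrt{\left(\left(-945 + \left(703 - -144\right)\right) - 1315\right) - \left(9 - 32 \left(16 - 3\right)\right)} = \sqrt{\left(\left(-945 + \left(703 + 144\right)\right) - 1315\right) + \left(32 \cdot 13 - 9\right)} = \sqrt{\left(\left(-945 + 847\right) - 1315\right) + \left(416 - 9\right)} = \sqrt{\left(-98 - 1315\right) + 407} = \sqrt{-1413 + 407} = \sqrt{-1006} = i \sqrt{1006}$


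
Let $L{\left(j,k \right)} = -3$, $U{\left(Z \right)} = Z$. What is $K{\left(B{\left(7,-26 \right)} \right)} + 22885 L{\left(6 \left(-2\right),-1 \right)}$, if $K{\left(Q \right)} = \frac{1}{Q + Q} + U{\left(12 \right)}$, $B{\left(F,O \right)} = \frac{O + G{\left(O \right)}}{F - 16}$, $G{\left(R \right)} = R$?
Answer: $- \frac{7138863}{104} \approx -68643.0$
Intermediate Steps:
$B{\left(F,O \right)} = \frac{2 O}{-16 + F}$ ($B{\left(F,O \right)} = \frac{O + O}{F - 16} = \frac{2 O}{-16 + F}$)
$K{\left(Q \right)} = 12 + \frac{1}{2 Q}$ ($K{\left(Q \right)} = \frac{1}{Q + Q} + 12 = \frac{1}{2 Q} + 12 = 12 + \frac{1}{2 Q}$)
$K{\left(B{\left(7,-26 \right)} \right)} + 22885 L{\left(6 \left(-2\right),-1 \right)} = \left(12 + \frac{1}{2 \cdot 2 \left(-26\right) \frac{1}{-16 + 7}}\right) + 22885 \left(-3\right) = \left(12 + \frac{1}{2 \cdot 2 \left(-26\right) \frac{1}{-9}}\right) - 68655 = \left(12 + \frac{1}{2 \cdot 2 \left(-26\right) \left(- \frac{1}{9}\right)}\right) - 68655 = \left(12 + \frac{1}{2 \cdot \frac{52}{9}}\right) - 68655 = \left(12 + \frac{1}{2} \cdot \frac{9}{52}\right) - 68655 = \left(12 + \frac{9}{104}\right) - 68655 = \frac{1257}{104} - 68655 = - \frac{7138863}{104}$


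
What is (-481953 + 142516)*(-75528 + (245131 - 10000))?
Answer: -54175163511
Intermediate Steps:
(-481953 + 142516)*(-75528 + (245131 - 10000)) = -339437*(-75528 + 235131) = -339437*159603 = -54175163511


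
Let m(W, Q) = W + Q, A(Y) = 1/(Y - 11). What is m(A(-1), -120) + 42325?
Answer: 506459/12 ≈ 42205.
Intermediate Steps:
A(Y) = 1/(-11 + Y)
m(W, Q) = Q + W
m(A(-1), -120) + 42325 = (-120 + 1/(-11 - 1)) + 42325 = (-120 + 1/(-12)) + 42325 = (-120 - 1/12) + 42325 = -1441/12 + 42325 = 506459/12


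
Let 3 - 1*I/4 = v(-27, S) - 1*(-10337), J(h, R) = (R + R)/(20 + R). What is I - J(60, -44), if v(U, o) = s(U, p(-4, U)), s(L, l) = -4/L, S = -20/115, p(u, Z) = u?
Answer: -1116187/27 ≈ -41340.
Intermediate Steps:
J(h, R) = 2*R/(20 + R) (J(h, R) = (2*R)/(20 + R) = 2*R/(20 + R))
S = -4/23 (S = -20*1/115 = -4/23 ≈ -0.17391)
v(U, o) = -4/U
I = -1116088/27 (I = 12 - 4*(-4/(-27) - 1*(-10337)) = 12 - 4*(-4*(-1/27) + 10337) = 12 - 4*(4/27 + 10337) = 12 - 4*279103/27 = 12 - 1116412/27 = -1116088/27 ≈ -41337.)
I - J(60, -44) = -1116088/27 - 2*(-44)/(20 - 44) = -1116088/27 - 2*(-44)/(-24) = -1116088/27 - 2*(-44)*(-1)/24 = -1116088/27 - 1*11/3 = -1116088/27 - 11/3 = -1116187/27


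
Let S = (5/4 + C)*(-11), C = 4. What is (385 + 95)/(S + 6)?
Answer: -640/69 ≈ -9.2754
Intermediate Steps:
S = -231/4 (S = (5/4 + 4)*(-11) = (21/4)*(-11) = -231/4 ≈ -57.750)
(385 + 95)/(S + 6) = (385 + 95)/(-231/4 + 6) = 480/(-207/4) = 480*(-4/207) = -640/69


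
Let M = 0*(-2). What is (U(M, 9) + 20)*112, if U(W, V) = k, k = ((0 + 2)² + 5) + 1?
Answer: 3360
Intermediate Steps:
M = 0
k = 10 (k = (2² + 5) + 1 = (4 + 5) + 1 = 9 + 1 = 10)
U(W, V) = 10
(U(M, 9) + 20)*112 = (10 + 20)*112 = 30*112 = 3360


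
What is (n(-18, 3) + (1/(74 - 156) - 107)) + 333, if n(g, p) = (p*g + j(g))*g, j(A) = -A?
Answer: 71667/82 ≈ 873.99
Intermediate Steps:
n(g, p) = g*(-g + g*p) (n(g, p) = (p*g - g)*g = (g*p - g)*g = (-g + g*p)*g = g*(-g + g*p))
(n(-18, 3) + (1/(74 - 156) - 107)) + 333 = ((-18)²*(-1 + 3) + (1/(74 - 156) - 107)) + 333 = (324*2 + (1/(-82) - 107)) + 333 = (648 + (-1/82 - 107)) + 333 = (648 - 8775/82) + 333 = 44361/82 + 333 = 71667/82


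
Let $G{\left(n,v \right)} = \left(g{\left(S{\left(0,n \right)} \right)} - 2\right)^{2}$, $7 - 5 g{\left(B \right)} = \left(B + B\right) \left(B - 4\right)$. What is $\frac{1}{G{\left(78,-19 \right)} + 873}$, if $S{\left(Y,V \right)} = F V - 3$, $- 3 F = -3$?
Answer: $\frac{25}{113508234} \approx 2.2025 \cdot 10^{-7}$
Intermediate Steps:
$F = 1$ ($F = \left(- \frac{1}{3}\right) \left(-3\right) = 1$)
$S{\left(Y,V \right)} = -3 + V$ ($S{\left(Y,V \right)} = 1 V - 3 = V - 3 = -3 + V$)
$g{\left(B \right)} = \frac{7}{5} - \frac{2 B \left(-4 + B\right)}{5}$ ($g{\left(B \right)} = \frac{7}{5} - \frac{\left(B + B\right) \left(B - 4\right)}{5} = \frac{7}{5} - \frac{2 B \left(-4 + B\right)}{5}$)
$G{\left(n,v \right)} = \left(- \frac{27}{5} - \frac{2 \left(-3 + n\right)^{2}}{5} + \frac{8 n}{5}\right)^{2}$ ($G{\left(n,v \right)} = \left(\left(\frac{7}{5} - \frac{2 \left(-3 + n\right)^{2}}{5} + \frac{8 \left(-3 + n\right)}{5}\right) - 2\right)^{2} = \left(\left(\frac{7}{5} - \frac{2 \left(-3 + n\right)^{2}}{5} + \left(- \frac{24}{5} + \frac{8 n}{5}\right)\right) - 2\right)^{2} = \left(\left(- \frac{17}{5} - \frac{2 \left(-3 + n\right)^{2}}{5} + \frac{8 n}{5}\right) - 2\right)^{2} = \left(- \frac{27}{5} - \frac{2 \left(-3 + n\right)^{2}}{5} + \frac{8 n}{5}\right)^{2}$)
$\frac{1}{G{\left(78,-19 \right)} + 873} = \frac{1}{\frac{\left(27 - 624 + 2 \left(-3 + 78\right)^{2}\right)^{2}}{25} + 873} = \frac{1}{\frac{\left(27 - 624 + 2 \cdot 75^{2}\right)^{2}}{25} + 873} = \frac{1}{\frac{\left(27 - 624 + 2 \cdot 5625\right)^{2}}{25} + 873} = \frac{1}{\frac{\left(27 - 624 + 11250\right)^{2}}{25} + 873} = \frac{1}{\frac{10653^{2}}{25} + 873} = \frac{1}{\frac{1}{25} \cdot 113486409 + 873} = \frac{1}{\frac{113486409}{25} + 873} = \frac{1}{\frac{113508234}{25}} = \frac{25}{113508234}$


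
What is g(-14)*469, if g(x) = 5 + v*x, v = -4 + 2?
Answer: 15477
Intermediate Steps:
v = -2
g(x) = 5 - 2*x
g(-14)*469 = (5 - 2*(-14))*469 = (5 + 28)*469 = 33*469 = 15477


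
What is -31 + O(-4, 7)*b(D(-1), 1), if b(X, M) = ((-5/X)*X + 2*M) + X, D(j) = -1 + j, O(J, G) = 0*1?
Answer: -31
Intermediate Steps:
O(J, G) = 0
b(X, M) = -5 + X + 2*M (b(X, M) = (-5 + 2*M) + X = -5 + X + 2*M)
-31 + O(-4, 7)*b(D(-1), 1) = -31 + 0*(-5 + (-1 - 1) + 2*1) = -31 + 0*(-5 - 2 + 2) = -31 + 0*(-5) = -31 + 0 = -31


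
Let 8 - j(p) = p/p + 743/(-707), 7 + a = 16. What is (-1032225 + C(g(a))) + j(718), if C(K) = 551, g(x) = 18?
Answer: -729387826/707 ≈ -1.0317e+6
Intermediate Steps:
a = 9 (a = -7 + 16 = 9)
j(p) = 5692/707 (j(p) = 8 - (p/p + 743/(-707)) = 8 - (1 + 743*(-1/707)) = 8 - (1 - 743/707) = 8 - 1*(-36/707) = 8 + 36/707 = 5692/707)
(-1032225 + C(g(a))) + j(718) = (-1032225 + 551) + 5692/707 = -1031674 + 5692/707 = -729387826/707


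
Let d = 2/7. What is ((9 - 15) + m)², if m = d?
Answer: 1600/49 ≈ 32.653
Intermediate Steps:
d = 2/7 (d = 2*(⅐) = 2/7 ≈ 0.28571)
m = 2/7 ≈ 0.28571
((9 - 15) + m)² = ((9 - 15) + 2/7)² = (-6 + 2/7)² = (-40/7)² = 1600/49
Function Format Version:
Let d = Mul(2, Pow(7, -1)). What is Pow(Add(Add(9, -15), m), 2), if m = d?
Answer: Rational(1600, 49) ≈ 32.653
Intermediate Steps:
d = Rational(2, 7) (d = Mul(2, Rational(1, 7)) = Rational(2, 7) ≈ 0.28571)
m = Rational(2, 7) ≈ 0.28571
Pow(Add(Add(9, -15), m), 2) = Pow(Add(Add(9, -15), Rational(2, 7)), 2) = Pow(Add(-6, Rational(2, 7)), 2) = Pow(Rational(-40, 7), 2) = Rational(1600, 49)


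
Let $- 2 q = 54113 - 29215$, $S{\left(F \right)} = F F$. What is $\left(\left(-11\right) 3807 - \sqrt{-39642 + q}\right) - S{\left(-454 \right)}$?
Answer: $-247993 - i \sqrt{52091} \approx -2.4799 \cdot 10^{5} - 228.23 i$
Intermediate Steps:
$S{\left(F \right)} = F^{2}$
$q = -12449$ ($q = - \frac{54113 - 29215}{2} = \left(- \frac{1}{2}\right) 24898 = -12449$)
$\left(\left(-11\right) 3807 - \sqrt{-39642 + q}\right) - S{\left(-454 \right)} = \left(\left(-11\right) 3807 - \sqrt{-39642 - 12449}\right) - \left(-454\right)^{2} = \left(-41877 - \sqrt{-52091}\right) - 206116 = \left(-41877 - i \sqrt{52091}\right) - 206116 = -247993 - i \sqrt{52091}$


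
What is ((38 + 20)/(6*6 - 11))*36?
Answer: 2088/25 ≈ 83.520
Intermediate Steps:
((38 + 20)/(6*6 - 11))*36 = (58/(36 - 11))*36 = (58/25)*36 = 2088/25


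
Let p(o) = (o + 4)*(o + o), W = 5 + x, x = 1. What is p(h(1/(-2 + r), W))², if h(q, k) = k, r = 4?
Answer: 14400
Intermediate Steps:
W = 6 (W = 5 + 1 = 6)
p(o) = 2*o*(4 + o) (p(o) = (4 + o)*(2*o) = 2*o*(4 + o))
p(h(1/(-2 + r), W))² = (2*6*(4 + 6))² = (2*6*10)² = 120² = 14400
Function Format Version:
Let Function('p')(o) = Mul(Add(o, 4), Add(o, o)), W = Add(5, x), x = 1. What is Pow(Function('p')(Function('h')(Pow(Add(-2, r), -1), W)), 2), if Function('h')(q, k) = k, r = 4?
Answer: 14400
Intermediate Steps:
W = 6 (W = Add(5, 1) = 6)
Function('p')(o) = Mul(2, o, Add(4, o)) (Function('p')(o) = Mul(Add(4, o), Mul(2, o)) = Mul(2, o, Add(4, o)))
Pow(Function('p')(Function('h')(Pow(Add(-2, r), -1), W)), 2) = Pow(Mul(2, 6, Add(4, 6)), 2) = Pow(Mul(2, 6, 10), 2) = Pow(120, 2) = 14400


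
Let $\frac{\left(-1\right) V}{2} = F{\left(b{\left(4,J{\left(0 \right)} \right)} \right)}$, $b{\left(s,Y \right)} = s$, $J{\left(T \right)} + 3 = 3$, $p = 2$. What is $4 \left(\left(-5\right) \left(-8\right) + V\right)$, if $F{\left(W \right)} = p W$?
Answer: $96$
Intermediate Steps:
$J{\left(T \right)} = 0$ ($J{\left(T \right)} = -3 + 3 = 0$)
$F{\left(W \right)} = 2 W$
$V = -16$ ($V = - 2 \cdot 2 \cdot 4 = \left(-2\right) 8 = -16$)
$4 \left(\left(-5\right) \left(-8\right) + V\right) = 4 \left(\left(-5\right) \left(-8\right) - 16\right) = 4 \left(40 - 16\right) = 4 \cdot 24 = 96$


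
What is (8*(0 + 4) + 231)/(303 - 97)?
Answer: 263/206 ≈ 1.2767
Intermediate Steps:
(8*(0 + 4) + 231)/(303 - 97) = (8*4 + 231)/206 = (32 + 231)*(1/206) = 263*(1/206) = 263/206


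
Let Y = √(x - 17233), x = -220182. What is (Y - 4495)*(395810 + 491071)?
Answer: -3986530095 + 886881*I*√237415 ≈ -3.9865e+9 + 4.3214e+8*I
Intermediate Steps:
Y = I*√237415 (Y = √(-220182 - 17233) = √(-237415) = I*√237415 ≈ 487.25*I)
(Y - 4495)*(395810 + 491071) = (I*√237415 - 4495)*(395810 + 491071) = (-4495 + I*√237415)*886881 = -3986530095 + 886881*I*√237415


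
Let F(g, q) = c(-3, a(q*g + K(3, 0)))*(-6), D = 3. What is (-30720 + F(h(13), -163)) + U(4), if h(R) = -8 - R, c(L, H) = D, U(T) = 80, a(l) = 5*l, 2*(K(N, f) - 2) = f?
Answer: -30658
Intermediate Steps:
K(N, f) = 2 + f/2
c(L, H) = 3
F(g, q) = -18 (F(g, q) = 3*(-6) = -18)
(-30720 + F(h(13), -163)) + U(4) = (-30720 - 18) + 80 = -30738 + 80 = -30658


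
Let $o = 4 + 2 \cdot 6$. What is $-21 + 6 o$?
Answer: $75$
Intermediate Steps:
$o = 16$ ($o = 4 + 12 = 16$)
$-21 + 6 o = -21 + 6 \cdot 16 = -21 + 96 = 75$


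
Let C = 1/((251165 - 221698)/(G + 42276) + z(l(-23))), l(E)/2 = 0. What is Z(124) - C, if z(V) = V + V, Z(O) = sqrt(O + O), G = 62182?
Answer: -104458/29467 + 2*sqrt(62) ≈ 12.203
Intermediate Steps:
l(E) = 0 (l(E) = 2*0 = 0)
Z(O) = sqrt(2)*sqrt(O) (Z(O) = sqrt(2*O) = sqrt(2)*sqrt(O))
z(V) = 2*V
C = 104458/29467 (C = 1/((251165 - 221698)/(62182 + 42276) + 2*0) = 1/(29467/104458 + 0) = 1/(29467/104458) = 104458/29467 ≈ 3.5449)
Z(124) - C = sqrt(2)*sqrt(124) - 1*104458/29467 = sqrt(2)*(2*sqrt(31)) - 104458/29467 = 2*sqrt(62) - 104458/29467 = -104458/29467 + 2*sqrt(62)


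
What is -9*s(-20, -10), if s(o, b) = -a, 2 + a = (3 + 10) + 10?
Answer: 189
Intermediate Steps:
a = 21 (a = -2 + ((3 + 10) + 10) = -2 + (13 + 10) = -2 + 23 = 21)
s(o, b) = -21 (s(o, b) = -1*21 = -21)
-9*s(-20, -10) = -9*(-21) = 189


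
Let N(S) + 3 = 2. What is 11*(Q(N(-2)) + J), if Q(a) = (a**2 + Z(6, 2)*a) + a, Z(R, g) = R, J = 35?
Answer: 319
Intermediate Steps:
N(S) = -1 (N(S) = -3 + 2 = -1)
Q(a) = a**2 + 7*a (Q(a) = (a**2 + 6*a) + a = a**2 + 7*a)
11*(Q(N(-2)) + J) = 11*(-(7 - 1) + 35) = 11*(-1*6 + 35) = 11*(-6 + 35) = 11*29 = 319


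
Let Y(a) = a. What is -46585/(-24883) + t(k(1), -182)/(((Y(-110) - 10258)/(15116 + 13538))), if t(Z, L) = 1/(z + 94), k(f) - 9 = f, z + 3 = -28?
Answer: 14857789579/8126588736 ≈ 1.8283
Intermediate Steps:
z = -31 (z = -3 - 28 = -31)
k(f) = 9 + f
t(Z, L) = 1/63 (t(Z, L) = 1/(-31 + 94) = 1/63)
-46585/(-24883) + t(k(1), -182)/(((Y(-110) - 10258)/(15116 + 13538))) = -46585/(-24883) + 1/(63*(((-110 - 10258)/(15116 + 13538)))) = -46585*(-1/24883) + 1/(63*((-10368/28654))) = 46585/24883 + 1/(63*((-10368*1/28654))) = 46585/24883 + 1/(63*(-5184/14327)) = 46585/24883 + (1/63)*(-14327/5184) = 46585/24883 - 14327/326592 = 14857789579/8126588736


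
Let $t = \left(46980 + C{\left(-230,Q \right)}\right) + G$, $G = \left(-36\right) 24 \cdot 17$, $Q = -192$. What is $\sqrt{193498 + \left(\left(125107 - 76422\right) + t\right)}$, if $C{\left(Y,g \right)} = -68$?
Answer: $\sqrt{274407} \approx 523.84$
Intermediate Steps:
$G = -14688$ ($G = \left(-864\right) 17 = -14688$)
$t = 32224$ ($t = \left(46980 - 68\right) - 14688 = 46912 - 14688 = 32224$)
$\sqrt{193498 + \left(\left(125107 - 76422\right) + t\right)} = \sqrt{193498 + \left(\left(125107 - 76422\right) + 32224\right)} = \sqrt{193498 + \left(48685 + 32224\right)} = \sqrt{193498 + 80909} = \sqrt{274407}$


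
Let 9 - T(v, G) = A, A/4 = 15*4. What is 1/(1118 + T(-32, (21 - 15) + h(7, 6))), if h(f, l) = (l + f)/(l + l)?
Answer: 1/887 ≈ 0.0011274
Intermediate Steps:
h(f, l) = (f + l)/(2*l) (h(f, l) = (f + l)/((2*l)) = (f + l)*(1/(2*l)) = (f + l)/(2*l))
A = 240 (A = 4*(15*4) = 4*60 = 240)
T(v, G) = -231 (T(v, G) = 9 - 1*240 = 9 - 240 = -231)
1/(1118 + T(-32, (21 - 15) + h(7, 6))) = 1/(1118 - 231) = 1/887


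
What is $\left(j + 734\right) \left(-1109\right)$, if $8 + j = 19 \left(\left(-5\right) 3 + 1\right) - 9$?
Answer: $-500159$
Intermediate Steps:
$j = -283$ ($j = -8 + \left(19 \left(\left(-5\right) 3 + 1\right) - 9\right) = -8 + \left(19 \left(-15 + 1\right) - 9\right) = -8 + \left(19 \left(-14\right) - 9\right) = -8 - 275 = -283$)
$\left(j + 734\right) \left(-1109\right) = \left(-283 + 734\right) \left(-1109\right) = 451 \left(-1109\right) = -500159$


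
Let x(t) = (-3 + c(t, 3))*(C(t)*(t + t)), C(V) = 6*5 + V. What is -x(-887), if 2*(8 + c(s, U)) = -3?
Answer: 19003975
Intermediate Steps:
C(V) = 30 + V
c(s, U) = -19/2 (c(s, U) = -8 + (½)*(-3) = -8 - 3/2 = -19/2)
x(t) = -25*t*(30 + t) (x(t) = (-3 - 19/2)*((30 + t)*(t + t)) = -25*(30 + t)*2*t/2 = -25*t*(30 + t))
-x(-887) = -(-25)*(-887)*(30 - 887) = -(-25)*(-887)*(-857) = -1*(-19003975) = 19003975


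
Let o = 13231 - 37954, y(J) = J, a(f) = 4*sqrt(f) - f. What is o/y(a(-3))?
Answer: -24723/19 + 32964*I*sqrt(3)/19 ≈ -1301.2 + 3005.0*I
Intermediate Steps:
a(f) = -f + 4*sqrt(f)
o = -24723
o/y(a(-3)) = -24723/(-1*(-3) + 4*sqrt(-3)) = -24723/(3 + 4*(I*sqrt(3))) = -24723/(3 + 4*I*sqrt(3))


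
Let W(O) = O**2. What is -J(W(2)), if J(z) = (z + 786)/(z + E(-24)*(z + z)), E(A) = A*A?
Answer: -395/2306 ≈ -0.17129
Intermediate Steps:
E(A) = A**2
J(z) = (786 + z)/(1153*z) (J(z) = (z + 786)/(z + (-24)**2*(z + z)) = (786 + z)/(z + 576*(2*z)) = (786 + z)/(z + 1152*z) = (786 + z)/((1153*z)) = (786 + z)*(1/(1153*z)) = (786 + z)/(1153*z))
-J(W(2)) = -(786 + 2**2)/(1153*(2**2)) = -(786 + 4)/(1153*4) = -790/(1153*4) = -1*395/2306 = -395/2306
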